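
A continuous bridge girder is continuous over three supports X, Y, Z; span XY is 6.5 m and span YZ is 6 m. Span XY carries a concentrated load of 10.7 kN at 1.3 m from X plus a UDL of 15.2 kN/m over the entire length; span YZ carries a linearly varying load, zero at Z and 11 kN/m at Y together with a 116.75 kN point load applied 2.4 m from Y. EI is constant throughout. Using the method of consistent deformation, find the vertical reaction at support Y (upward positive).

Insert a hinge at Y; M_Y is the redundant, and each span becomes simply supported.
Discontinuity in slope at Y on the released structure — sum the simple-span end rotations:
  span XY: point load 10.7 at a = 1.3: Pab(L + a)/(6LEI) = 14.47/EI
  span XY: UDL 15.2: wL³/(24EI) = 173.9/EI
  span YZ: triangular load, peak 11: w₀L³/(45EI) = 52.8/EI
  span YZ: point load 116.75 at a = 2.4: Pab(L + b)/(6LEI) = 269/EI
  relative rotation θ_0 = (188.4 + 321.8)/EI = 510.2/EI
A unit hogging moment at Y produces rotation L₁/(3EI) + L₂/(3EI) = 4.167/EI.
Slope continuity at Y: θ_0 = M_Y·4.167/EI, so M_Y = 510.2/4.167 = 122.4 kN·m (hogging).
Span XY, ΣM about X with M_Y applied at Y: R_Y^{XY}·6.5 = 335 + 122.4, so R_Y^{XY} = 70.38 kN and R_X = 109.5 − 70.38 = 39.12 kN.
Span YZ, ΣM about Z: R_Y^{YZ}·6 = 552.3 + 122.4, so R_Y^{YZ} = 112.5 kN and R_Z = 149.8 − 112.5 = 37.29 kN.
R_Y = 70.38 + 112.5 = 182.8 kN.

R_Y = 182.8 kN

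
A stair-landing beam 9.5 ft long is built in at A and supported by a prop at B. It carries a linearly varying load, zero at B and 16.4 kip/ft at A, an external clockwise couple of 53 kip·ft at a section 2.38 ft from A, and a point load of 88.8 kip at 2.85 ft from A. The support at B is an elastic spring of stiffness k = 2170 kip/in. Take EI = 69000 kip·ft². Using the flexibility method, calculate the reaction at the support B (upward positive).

R_B = 29.76 kip

Remove the prop at B; the released (primary) structure is a cantilever built in at A.
Downward deflection at the released point B due to the loads:
  triangular load, peak 16.4 at the fixed end: w₀L⁴/(30EI) = 4453/EI
  clockwise couple 53 at a = 2.38: M₀a(2L − a)/(2EI) = 1048/EI
  point load 88.8 at a = 2.85: Pa²(3L − a)/(6EI) = 3083/EI
  δ_0 = 8584/EI
Tip deflection under a unit load at B: L³/(3EI) = 285.8/EI.
With EI = 69000 kip·ft²: δ_0 = 0.12441 ft and δ_{BB} = 0.004142 ft/kip.
Compatibility — the spring shortens by R_B/k under the reaction it provides: δ_0 − R_B·δ_{BB} = R_B/k. With 1/k = 1/(2170×12) ft/kip = 0.000038 ft/kip, R_B = δ_0 / (δ_{BB} + 1/k) = 0.12441 / (0.004142 + 0.000038) = 29.76 kip.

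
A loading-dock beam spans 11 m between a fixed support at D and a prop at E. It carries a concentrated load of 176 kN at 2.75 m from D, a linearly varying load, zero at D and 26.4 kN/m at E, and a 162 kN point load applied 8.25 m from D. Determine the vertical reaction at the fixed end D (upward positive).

Take the reaction at E as the redundant and release it; the primary structure is a cantilever fixed at D.
Downward deflection at the released point E due to the loads:
  point load 176 at a = 2.75: Pa²(3L − a)/(6EI) = 6710/EI
  triangular load, peak 26.4 at the free end: 11w₀L⁴/(120EI) = 35431/EI
  point load 162 at a = 8.25: Pa²(3L − a)/(6EI) = 45483/EI
  δ_0 = 87624/EI
Tip deflection under a unit load at E: L³/(3EI) = 443.7/EI.
The prop prevents deflection at E: R_E = δ_0/δ_{EE} = 87624/443.7 = 197.5 kN.
Vertical equilibrium: R_D = ΣP − R_E = 483.2 − 197.5 = 285.7 kN.

R_D = 285.7 kN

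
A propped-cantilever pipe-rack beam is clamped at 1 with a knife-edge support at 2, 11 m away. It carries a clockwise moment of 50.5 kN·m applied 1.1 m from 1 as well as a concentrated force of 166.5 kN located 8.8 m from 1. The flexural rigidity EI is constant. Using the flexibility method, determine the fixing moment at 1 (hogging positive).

Choose R_2 as the redundant. The primary structure is the cantilever fixed at 1.
Primary-structure tip deflection at 2 by superposition:
  clockwise couple 50.5 at a = 1.1: M₀a(2L − a)/(2EI) = 580.5/EI
  point load 166.5 at a = 8.8: Pa²(3L − a)/(6EI) = 52005/EI
  δ_0 = 52585/EI
Flexibility coefficient — unit upward force at 2: δ_{22} = L³/(3EI) = 443.7/EI.
The prop prevents deflection at 2: R_2 = δ_0/δ_{22} = 52585/443.7 = 118.5 kN.
Moment equilibrium about 1: M_1 = Σ(load moments about 1) − R_2·L = 1516 − 118.5×11 = 211.9 kN·m.

M_1 = 211.9 kN·m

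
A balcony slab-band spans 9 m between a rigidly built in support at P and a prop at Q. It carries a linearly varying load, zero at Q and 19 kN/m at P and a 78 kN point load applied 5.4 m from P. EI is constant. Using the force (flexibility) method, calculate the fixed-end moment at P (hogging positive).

Choose R_Q as the redundant. The primary structure is the cantilever fixed at P.
Downward deflection at the released point Q due to the loads:
  triangular load, peak 19 at the fixed end: w₀L⁴/(30EI) = 4155/EI
  point load 78 at a = 5.4: Pa²(3L − a)/(6EI) = 8188/EI
  δ_0 = 12343/EI
Flexibility coefficient — unit upward force at Q: δ_{QQ} = L³/(3EI) = 243/EI.
Compatibility at Q: δ_0 − R_Q·δ_{QQ} = 0, so R_Q = 12343/243 = 50.8 kN.
Moment equilibrium about P: M_P = Σ(load moments about P) − R_Q·L = 677.7 − 50.8×9 = 220.5 kN·m.

M_P = 220.5 kN·m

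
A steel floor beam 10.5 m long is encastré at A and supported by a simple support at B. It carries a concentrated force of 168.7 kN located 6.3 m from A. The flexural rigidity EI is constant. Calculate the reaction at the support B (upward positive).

R_B = 72.88 kN

Take the reaction at B as the redundant and release it; the primary structure is a cantilever fixed at A.
Free-end deflection of the primary structure under the applied loading (downward +):
  point load 168.7 at a = 6.3: Pa²(3L − a)/(6EI) = 28122/EI
Tip deflection under a unit load at B: L³/(3EI) = 385.9/EI.
Compatibility at B: δ_0 − R_B·δ_{BB} = 0, so R_B = 28122/385.9 = 72.88 kN.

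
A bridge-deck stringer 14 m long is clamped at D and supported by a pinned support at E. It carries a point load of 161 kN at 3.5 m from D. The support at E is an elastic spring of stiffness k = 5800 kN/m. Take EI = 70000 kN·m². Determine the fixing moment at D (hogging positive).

M_D = 372.3 kN·m

Choose R_E as the redundant. The primary structure is the cantilever fixed at D.
Primary-structure tip deflection at E by superposition:
  point load 161 at a = 3.5: Pa²(3L − a)/(6EI) = 12655/EI
Flexibility coefficient — unit upward force at E: δ_{EE} = L³/(3EI) = 914.7/EI.
With EI = 70000 kN·m²: δ_0 = 0.18079 m and δ_{EE} = 0.013067 m/kN.
Compatibility — the spring shortens by R_E/k under the reaction it provides: δ_0 − R_E·δ_{EE} = R_E/k. With 1/k = 0.000172 m/kN, R_E = δ_0 / (δ_{EE} + 1/k) = 0.18079 / (0.013067 + 0.000172) = 13.66 kN.
Moment equilibrium about D: M_D = Σ(load moments about D) − R_E·L = 563.5 − 13.66×14 = 372.3 kN·m.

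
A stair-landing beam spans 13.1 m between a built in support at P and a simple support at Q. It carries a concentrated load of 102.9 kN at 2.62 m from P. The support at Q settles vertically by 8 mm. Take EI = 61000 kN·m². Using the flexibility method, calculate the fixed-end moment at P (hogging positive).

M_P = 202.6 kN·m

Remove the prop at Q; the released (primary) structure is a cantilever built in at P.
Downward deflection at the released point Q due to the loads:
  point load 102.9 at a = 2.62: Pa²(3L − a)/(6EI) = 4318/EI
Tip deflection under a unit load at Q: L³/(3EI) = 749.4/EI.
With EI = 61000 kN·m²: δ_0 = 0.070789 m and δ_{QQ} = 0.012285 m/kN.
Compatibility — the beam at Q must follow the support down by 0.008 m: δ_0 − R_Q·δ_{QQ} = 0.008, so R_Q = (0.070789 − 0.008)/0.012285 = 5.111 kN.
Moment equilibrium about P: M_P = Σ(load moments about P) − R_Q·L = 269.6 − 5.111×13.1 = 202.6 kN·m.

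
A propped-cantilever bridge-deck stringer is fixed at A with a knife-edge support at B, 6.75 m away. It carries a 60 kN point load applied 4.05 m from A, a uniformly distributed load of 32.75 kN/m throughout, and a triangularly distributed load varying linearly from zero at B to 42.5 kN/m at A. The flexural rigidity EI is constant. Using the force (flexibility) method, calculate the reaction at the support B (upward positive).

R_B = 137.5 kN

Choose R_B as the redundant. The primary structure is the cantilever fixed at A.
Free-end deflection of the primary structure under the applied loading (downward +):
  point load 60 at a = 4.05: Pa²(3L − a)/(6EI) = 2657/EI
  UDL 32.75: wL⁴/(8EI) = 8498/EI
  triangular load, peak 42.5 at the fixed end: w₀L⁴/(30EI) = 2941/EI
  δ_0 = 14097/EI
Flexibility coefficient — unit upward force at B: δ_{BB} = L³/(3EI) = 102.5/EI.
Compatibility at B: δ_0 − R_B·δ_{BB} = 0, so R_B = 14097/102.5 = 137.5 kN.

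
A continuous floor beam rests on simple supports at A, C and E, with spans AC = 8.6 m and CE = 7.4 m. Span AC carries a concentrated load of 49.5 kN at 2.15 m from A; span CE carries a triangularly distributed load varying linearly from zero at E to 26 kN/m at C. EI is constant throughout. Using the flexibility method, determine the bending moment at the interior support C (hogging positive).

Release continuity at C by inserting a hinge; the redundant is the internal moment M_C. The primary structure is two simply-supported spans AC and CE.
Rotations at C on the released spans (each span's end-slope, ×1/EI):
  span AC: point load 49.5 at a = 2.15: Pab(L + a)/(6LEI) = 143/EI
  span CE: triangular load, peak 26: w₀L³/(45EI) = 234.1/EI
  relative rotation θ_0 = (143 + 234.1)/EI = 377.1/EI
A unit hogging moment at C produces rotation L₁/(3EI) + L₂/(3EI) = 5.333/EI.
Compatibility: M_C·(L₁+L₂)/(3EI) = θ_0, giving M_C = 70.71 kN·m (hogging).

M_C = 70.71 kN·m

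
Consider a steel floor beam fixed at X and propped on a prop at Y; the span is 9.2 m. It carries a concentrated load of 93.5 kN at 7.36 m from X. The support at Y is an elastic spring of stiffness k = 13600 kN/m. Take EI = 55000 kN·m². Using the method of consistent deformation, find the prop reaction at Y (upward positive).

Remove the prop at Y; the released (primary) structure is a cantilever built in at X.
Downward deflection at the released point Y due to the loads:
  point load 93.5 at a = 7.36: Pa²(3L − a)/(6EI) = 17085/EI
Flexibility coefficient — unit upward force at Y: δ_{YY} = L³/(3EI) = 259.6/EI.
With EI = 55000 kN·m²: δ_0 = 0.31064 m and δ_{YY} = 0.004719 m/kN.
Compatibility — the spring shortens by R_Y/k under the reaction it provides: δ_0 − R_Y·δ_{YY} = R_Y/k. With 1/k = 0.000074 m/kN, R_Y = δ_0 / (δ_{YY} + 1/k) = 0.31064 / (0.004719 + 0.000074) = 64.81 kN.

R_Y = 64.81 kN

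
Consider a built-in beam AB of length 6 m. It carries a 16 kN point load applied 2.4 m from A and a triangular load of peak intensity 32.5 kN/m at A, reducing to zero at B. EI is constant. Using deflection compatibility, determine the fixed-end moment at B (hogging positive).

Take the two fixed-end moments M_A, M_B as redundants; the released structure is the simple span AB.
End rotations of the released simple span under the applied load (×1/EI):
  at A: point load 16 at a = 2.4: Pab(L + b)/(6LEI) = 36.86/EI
  at B: point load 16 at a = 2.4: Pab(L + a)/(6LEI) = 32.26/EI
  at A: triangular load, peak 32.5: w₀L³/(45EI) = 156/EI
  at B: triangular load, peak 32.5: 7w₀L³/(360EI) = 136.5/EI
  θ_A0 = 192.9/EI,  θ_B0 = 168.8/EI
Flexibility coefficients: a unit moment at one end gives L/(3EI) there and L/(6EI) at the far end, so f₁₁ = f₂₂ = 2/EI and f₁₂ = f₂₁ = 1/EI.
Compatibility — zero rotation at each built-in end:
  2 M_A + 1 M_B = 192.9
  1 M_A + 2 M_B = 168.8
Solving the pair gives M_A = 72.32 kN·m and M_B = 48.22 kN·m (hogging).

M_B = 48.22 kN·m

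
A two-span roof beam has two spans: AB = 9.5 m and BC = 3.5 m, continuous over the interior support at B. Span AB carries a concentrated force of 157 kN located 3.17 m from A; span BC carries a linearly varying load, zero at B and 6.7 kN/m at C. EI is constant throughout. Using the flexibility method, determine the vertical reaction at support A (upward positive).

Release continuity at B by inserting a hinge; the redundant is the internal moment M_B. The primary structure is two simply-supported spans AB and BC.
Rotations at B on the released spans (each span's end-slope, ×1/EI):
  span AB: point load 157 at a = 3.17: Pab(L + a)/(6LEI) = 700.3/EI
  span BC: triangular load, peak 6.7: 7w₀L³/(360EI) = 5.586/EI
  relative rotation θ_0 = (700.3 + 5.586)/EI = 705.9/EI
A unit hogging moment at B produces rotation L₁/(3EI) + L₂/(3EI) = 4.333/EI.
Slope continuity at B: θ_0 = M_B·4.333/EI, so M_B = 705.9/4.333 = 162.9 kN·m (hogging).
Span AB, ΣM about A with M_B applied at B: R_B^{AB}·9.5 = 497.7 + 162.9, so R_B^{AB} = 69.53 kN and R_A = 157 − 69.53 = 87.47 kN.

R_A = 87.47 kN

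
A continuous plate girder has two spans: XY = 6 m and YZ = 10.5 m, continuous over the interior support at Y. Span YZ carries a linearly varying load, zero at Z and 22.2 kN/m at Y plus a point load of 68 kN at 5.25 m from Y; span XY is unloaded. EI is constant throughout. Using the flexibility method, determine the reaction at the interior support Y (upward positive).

R_Y = 161.2 kN

Take M_Y as the redundant. Released structure: two simple spans XY and YZ with a hinge at Y.
Discontinuity in slope at Y on the released structure — sum the simple-span end rotations:
  span YZ: triangular load, peak 22.2: w₀L³/(45EI) = 571.1/EI
  span YZ: point load 68 at a = 5.25: Pab(L + b)/(6LEI) = 468.6/EI
  relative rotation θ_0 = (0 + 1040)/EI = 1040/EI
A unit hogging moment at Y produces rotation L₁/(3EI) + L₂/(3EI) = 5.5/EI.
Compatibility: M_Y·(L₁+L₂)/(3EI) = θ_0, giving M_Y = 189 kN·m (hogging).
Span XY, ΣM about X with M_Y applied at Y: R_Y^{XY}·6 = 0 + 189, so R_Y^{XY} = 31.5 kN and R_X = 0 − 31.5 = -31.5 kN.
Span YZ, ΣM about Z: R_Y^{YZ}·10.5 = 1173 + 189, so R_Y^{YZ} = 129.7 kN and R_Z = 184.6 − 129.7 = 54.85 kN.
R_Y = 31.5 + 129.7 = 161.2 kN.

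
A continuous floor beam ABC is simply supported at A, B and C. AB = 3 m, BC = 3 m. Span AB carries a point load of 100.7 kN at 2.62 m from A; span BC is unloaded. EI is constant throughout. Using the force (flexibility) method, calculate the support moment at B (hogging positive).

Take M_B as the redundant. Released structure: two simple spans AB and BC with a hinge at B.
End slopes at the hinge B, treating each span as simply supported:
  span AB: point load 100.7 at a = 2.62: Pab(L + a)/(6LEI) = 31.3/EI
  relative rotation θ_0 = (31.3 + 0)/EI = 31.3/EI
A unit hogging moment at B produces rotation L₁/(3EI) + L₂/(3EI) = 2/EI.
Compatibility: M_B·(L₁+L₂)/(3EI) = θ_0, giving M_B = 15.65 kN·m (hogging).

M_B = 15.65 kN·m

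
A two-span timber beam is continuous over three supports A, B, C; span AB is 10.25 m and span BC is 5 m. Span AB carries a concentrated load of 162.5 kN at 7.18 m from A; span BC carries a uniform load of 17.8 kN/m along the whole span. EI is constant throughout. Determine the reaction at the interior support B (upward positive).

Release continuity at B by inserting a hinge; the redundant is the internal moment M_B. The primary structure is two simply-supported spans AB and BC.
End slopes at the hinge B, treating each span as simply supported:
  span AB: point load 162.5 at a = 7.18: Pab(L + a)/(6LEI) = 1015/EI
  span BC: UDL 17.8: wL³/(24EI) = 92.71/EI
  relative rotation θ_0 = (1015 + 92.71)/EI = 1108/EI
A unit hogging moment at B produces rotation L₁/(3EI) + L₂/(3EI) = 5.083/EI.
Compatibility: M_B·(L₁+L₂)/(3EI) = θ_0, giving M_B = 217.9 kN·m (hogging).
Span AB, ΣM about A with M_B applied at B: R_B^{AB}·10.25 = 1167 + 217.9, so R_B^{AB} = 135.1 kN and R_A = 162.5 − 135.1 = 27.41 kN.
Span BC, ΣM about C: R_B^{BC}·5 = 222.5 + 217.9, so R_B^{BC} = 88.09 kN and R_C = 89 − 88.09 = 0.9114 kN.
R_B = 135.1 + 88.09 = 223.2 kN.

R_B = 223.2 kN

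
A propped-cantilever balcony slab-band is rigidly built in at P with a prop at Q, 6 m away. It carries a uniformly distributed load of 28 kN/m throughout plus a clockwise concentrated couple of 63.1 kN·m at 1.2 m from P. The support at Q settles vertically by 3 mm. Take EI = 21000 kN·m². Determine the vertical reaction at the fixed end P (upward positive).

R_P = 100.2 kN

Release the roller at Q. Primary structure: cantilever fixed at P.
Primary-structure tip deflection at Q by superposition:
  UDL 28: wL⁴/(8EI) = 4536/EI
  clockwise couple 63.1 at a = 1.2: M₀a(2L − a)/(2EI) = 408.9/EI
  δ_0 = 4945/EI
Flexibility coefficient — unit upward force at Q: δ_{QQ} = L³/(3EI) = 72/EI.
With EI = 21000 kN·m²: δ_0 = 0.23547 m and δ_{QQ} = 0.003429 m/kN.
Compatibility — the beam at Q must follow the support down by 0.003 m: δ_0 − R_Q·δ_{QQ} = 0.003, so R_Q = (0.23547 − 0.003)/0.003429 = 67.8 kN.
Vertical equilibrium: R_P = ΣP − R_Q = 168 − 67.8 = 100.2 kN.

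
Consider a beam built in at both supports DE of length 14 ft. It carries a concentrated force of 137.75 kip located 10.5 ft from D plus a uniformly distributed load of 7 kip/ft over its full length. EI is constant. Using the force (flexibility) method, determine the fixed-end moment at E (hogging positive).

Take the two fixed-end moments M_D, M_E as redundants; the released structure is the simple span DE.
On the primary (simply-supported) span, the end slopes from the loading are:
  at D: point load 137.75 at a = 10.5: Pab(L + b)/(6LEI) = 1055/EI
  at E: point load 137.75 at a = 10.5: Pab(L + a)/(6LEI) = 1477/EI
  at D: UDL 7: wL³/(24EI) = 800.3/EI
  at E: UDL 7: wL³/(24EI) = 800.3/EI
  θ_D0 = 1855/EI,  θ_E0 = 2277/EI
Flexibility coefficients: a unit moment at one end gives L/(3EI) there and L/(6EI) at the far end, so f₁₁ = f₂₂ = 4.667/EI and f₁₂ = f₂₁ = 2.333/EI.
Compatibility — zero rotation at each built-in end:
  4.667 M_D + 2.333 M_E = 1855
  2.333 M_D + 4.667 M_E = 2277
Solving the pair gives M_D = 204.7 kip·ft and M_E = 385.5 kip·ft (hogging).

M_E = 385.5 kip·ft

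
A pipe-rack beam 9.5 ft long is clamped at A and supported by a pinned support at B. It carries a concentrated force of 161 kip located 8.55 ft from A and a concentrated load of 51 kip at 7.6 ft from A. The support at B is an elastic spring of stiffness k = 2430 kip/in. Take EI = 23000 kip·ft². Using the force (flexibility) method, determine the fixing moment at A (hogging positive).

Take the reaction at B as the redundant and release it; the primary structure is a cantilever fixed at A.
Downward deflection at the released point B due to the loads:
  point load 161 at a = 8.55: Pa²(3L − a)/(6EI) = 39134/EI
  point load 51 at a = 7.6: Pa²(3L − a)/(6EI) = 10261/EI
  δ_0 = 49395/EI
Flexibility coefficient — unit upward force at B: δ_{BB} = L³/(3EI) = 285.8/EI.
With EI = 23000 kip·ft²: δ_0 = 2.1476 ft and δ_{BB} = 0.012426 ft/kip.
Compatibility — the spring shortens by R_B/k under the reaction it provides: δ_0 − R_B·δ_{BB} = R_B/k. With 1/k = 1/(2430×12) ft/kip = 0.000034 ft/kip, R_B = δ_0 / (δ_{BB} + 1/k) = 2.1476 / (0.012426 + 0.000034) = 172.4 kip.
Moment equilibrium about A: M_A = Σ(load moments about A) − R_B·L = 1764 − 172.4×9.5 = 126.7 kip·ft.

M_A = 126.7 kip·ft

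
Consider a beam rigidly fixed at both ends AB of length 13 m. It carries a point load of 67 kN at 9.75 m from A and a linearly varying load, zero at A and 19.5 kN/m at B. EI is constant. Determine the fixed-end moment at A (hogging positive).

Release both end moments; the primary structure is a simply-supported span AB with redundants M_A and M_B.
End rotations of the released simple span under the applied load (×1/EI):
  at A: point load 67 at a = 9.75: Pab(L + b)/(6LEI) = 442.3/EI
  at B: point load 67 at a = 9.75: Pab(L + a)/(6LEI) = 619.2/EI
  at A: triangular load, peak 19.5: 7w₀L³/(360EI) = 833/EI
  at B: triangular load, peak 19.5: w₀L³/(45EI) = 952/EI
  θ_A0 = 1275/EI,  θ_B0 = 1571/EI
Flexibility coefficients: a unit moment at one end gives L/(3EI) there and L/(6EI) at the far end, so f₁₁ = f₂₂ = 4.333/EI and f₁₂ = f₂₁ = 2.167/EI.
Compatibility — zero rotation at each built-in end:
  4.333 M_A + 2.167 M_B = 1275
  2.167 M_A + 4.333 M_B = 1571
Solving the pair gives M_A = 150.7 kN·m and M_B = 287.3 kN·m (hogging).

M_A = 150.7 kN·m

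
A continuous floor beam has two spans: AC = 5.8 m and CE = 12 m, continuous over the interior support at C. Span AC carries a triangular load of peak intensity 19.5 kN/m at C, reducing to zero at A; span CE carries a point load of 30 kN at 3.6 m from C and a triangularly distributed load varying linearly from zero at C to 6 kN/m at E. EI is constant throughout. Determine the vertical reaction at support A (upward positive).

Insert a hinge at C; M_C is the redundant, and each span becomes simply supported.
Discontinuity in slope at C on the released structure — sum the simple-span end rotations:
  span AC: triangular load, peak 19.5: w₀L³/(45EI) = 84.55/EI
  span CE: point load 30 at a = 3.6: Pab(L + b)/(6LEI) = 257/EI
  span CE: triangular load, peak 6: 7w₀L³/(360EI) = 201.6/EI
  relative rotation θ_0 = (84.55 + 458.6)/EI = 543.2/EI
A unit hogging moment at C produces rotation L₁/(3EI) + L₂/(3EI) = 5.933/EI.
Slope continuity at C: θ_0 = M_C·5.933/EI, so M_C = 543.2/5.933 = 91.55 kN·m (hogging).
Span AC, ΣM about A with M_C applied at C: R_C^{AC}·5.8 = 218.7 + 91.55, so R_C^{AC} = 53.48 kN and R_A = 56.55 − 53.48 = 3.066 kN.

R_A = 3.066 kN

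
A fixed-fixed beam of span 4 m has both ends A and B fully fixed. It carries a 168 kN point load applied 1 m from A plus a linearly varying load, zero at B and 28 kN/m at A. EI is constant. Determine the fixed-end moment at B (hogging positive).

Release both end moments; the primary structure is a simply-supported span AB with redundants M_A and M_B.
On the primary (simply-supported) span, the end slopes from the loading are:
  at A: point load 168 at a = 1: Pab(L + b)/(6LEI) = 147/EI
  at B: point load 168 at a = 1: Pab(L + a)/(6LEI) = 105/EI
  at A: triangular load, peak 28: w₀L³/(45EI) = 39.82/EI
  at B: triangular load, peak 28: 7w₀L³/(360EI) = 34.84/EI
  θ_A0 = 186.8/EI,  θ_B0 = 139.8/EI
Flexibility coefficients: a unit moment at one end gives L/(3EI) there and L/(6EI) at the far end, so f₁₁ = f₂₂ = 1.333/EI and f₁₂ = f₂₁ = 0.6667/EI.
Compatibility — zero rotation at each built-in end:
  1.333 M_A + 0.6667 M_B = 186.8
  0.6667 M_A + 1.333 M_B = 139.8
Solving the pair gives M_A = 116.9 kN·m and M_B = 46.43 kN·m (hogging).

M_B = 46.43 kN·m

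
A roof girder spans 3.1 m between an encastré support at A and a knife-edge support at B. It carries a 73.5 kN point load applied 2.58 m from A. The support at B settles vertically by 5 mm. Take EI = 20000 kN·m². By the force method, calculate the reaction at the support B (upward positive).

R_B = 45.11 kN

Release the roller at B. Primary structure: cantilever fixed at A.
Free-end deflection of the primary structure under the applied loading (downward +):
  point load 73.5 at a = 2.58: Pa²(3L − a)/(6EI) = 548/EI
Flexibility coefficient — unit upward force at B: δ_{BB} = L³/(3EI) = 9.93/EI.
With EI = 20000 kN·m²: δ_0 = 0.027398 m and δ_{BB} = 0.000497 m/kN.
Compatibility — the beam at B must follow the support down by 0.005 m: δ_0 − R_B·δ_{BB} = 0.005, so R_B = (0.027398 − 0.005)/0.000497 = 45.11 kN.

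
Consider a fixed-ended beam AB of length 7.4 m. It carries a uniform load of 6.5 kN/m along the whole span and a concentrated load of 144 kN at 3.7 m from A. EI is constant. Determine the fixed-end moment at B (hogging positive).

Release both end moments; the primary structure is a simply-supported span AB with redundants M_A and M_B.
Simple-span end rotations at A and B under the given loads:
  at A: UDL 6.5: wL³/(24EI) = 109.7/EI
  at B: UDL 6.5: wL³/(24EI) = 109.7/EI
  at A: point load 144 at a = 3.7: Pab(L + b)/(6LEI) = 492.8/EI
  at B: point load 144 at a = 3.7: Pab(L + a)/(6LEI) = 492.8/EI
  θ_A0 = 602.6/EI,  θ_B0 = 602.6/EI
Flexibility coefficients: a unit moment at one end gives L/(3EI) there and L/(6EI) at the far end, so f₁₁ = f₂₂ = 2.467/EI and f₁₂ = f₂₁ = 1.233/EI.
Compatibility — zero rotation at each built-in end:
  2.467 M_A + 1.233 M_B = 602.6
  1.233 M_A + 2.467 M_B = 602.6
Solving the pair gives M_A = 162.9 kN·m and M_B = 162.9 kN·m (hogging).

M_B = 162.9 kN·m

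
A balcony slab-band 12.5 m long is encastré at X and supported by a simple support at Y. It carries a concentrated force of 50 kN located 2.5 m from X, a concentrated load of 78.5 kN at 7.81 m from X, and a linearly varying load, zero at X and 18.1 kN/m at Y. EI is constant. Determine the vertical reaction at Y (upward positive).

Remove the prop at Y; the released (primary) structure is a cantilever built in at X.
Downward deflection at the released point Y due to the loads:
  point load 50 at a = 2.5: Pa²(3L − a)/(6EI) = 1823/EI
  point load 78.5 at a = 7.81: Pa²(3L − a)/(6EI) = 23694/EI
  triangular load, peak 18.1 at the free end: 11w₀L⁴/(120EI) = 40507/EI
  δ_0 = 66023/EI
Tip deflection under a unit load at Y: L³/(3EI) = 651/EI.
Compatibility at Y: δ_0 − R_Y·δ_{YY} = 0, so R_Y = 66023/651 = 101.4 kN.

R_Y = 101.4 kN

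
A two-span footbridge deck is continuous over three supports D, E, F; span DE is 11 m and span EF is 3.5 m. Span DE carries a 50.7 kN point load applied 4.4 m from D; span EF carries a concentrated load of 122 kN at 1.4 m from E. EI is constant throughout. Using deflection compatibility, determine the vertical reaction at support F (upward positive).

Take M_E as the redundant. Released structure: two simple spans DE and EF with a hinge at E.
Rotations at E on the released spans (each span's end-slope, ×1/EI):
  span DE: point load 50.7 at a = 4.4: Pab(L + a)/(6LEI) = 343.5/EI
  span EF: point load 122 at a = 1.4: Pab(L + b)/(6LEI) = 95.65/EI
  relative rotation θ_0 = (343.5 + 95.65)/EI = 439.2/EI
A unit hogging moment at E produces rotation L₁/(3EI) + L₂/(3EI) = 4.833/EI.
Compatibility: M_E·(L₁+L₂)/(3EI) = θ_0, giving M_E = 90.87 kN·m (hogging).
Span EF, ΣM about F: R_E^{EF}·3.5 = 256.2 + 90.87, so R_E^{EF} = 99.16 kN and R_F = 122 − 99.16 = 22.84 kN.

R_F = 22.84 kN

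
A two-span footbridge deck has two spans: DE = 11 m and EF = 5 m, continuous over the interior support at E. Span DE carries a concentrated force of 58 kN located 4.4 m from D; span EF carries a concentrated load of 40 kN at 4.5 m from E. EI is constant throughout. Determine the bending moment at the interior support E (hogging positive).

Take M_E as the redundant. Released structure: two simple spans DE and EF with a hinge at E.
Discontinuity in slope at E on the released structure — sum the simple-span end rotations:
  span DE: point load 58 at a = 4.4: Pab(L + a)/(6LEI) = 393/EI
  span EF: point load 40 at a = 4.5: Pab(L + b)/(6LEI) = 16.5/EI
  relative rotation θ_0 = (393 + 16.5)/EI = 409.5/EI
A unit hogging moment at E produces rotation L₁/(3EI) + L₂/(3EI) = 5.333/EI.
Slope continuity at E: θ_0 = M_E·5.333/EI, so M_E = 409.5/5.333 = 76.78 kN·m (hogging).

M_E = 76.78 kN·m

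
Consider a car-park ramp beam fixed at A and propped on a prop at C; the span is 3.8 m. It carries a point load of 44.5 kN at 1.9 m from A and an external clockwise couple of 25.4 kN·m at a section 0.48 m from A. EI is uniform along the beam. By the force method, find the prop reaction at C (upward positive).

R_C = 16.28 kN

Take the reaction at C as the redundant and release it; the primary structure is a cantilever fixed at A.
Deflection at C on the released cantilever, summing each load's contribution:
  point load 44.5 at a = 1.9: Pa²(3L − a)/(6EI) = 254.4/EI
  clockwise couple 25.4 at a = 0.48: M₀a(2L − a)/(2EI) = 43.4/EI
  δ_0 = 297.8/EI
Tip deflection under a unit load at C: L³/(3EI) = 18.29/EI.
The prop prevents deflection at C: R_C = δ_0/δ_{CC} = 297.8/18.29 = 16.28 kN.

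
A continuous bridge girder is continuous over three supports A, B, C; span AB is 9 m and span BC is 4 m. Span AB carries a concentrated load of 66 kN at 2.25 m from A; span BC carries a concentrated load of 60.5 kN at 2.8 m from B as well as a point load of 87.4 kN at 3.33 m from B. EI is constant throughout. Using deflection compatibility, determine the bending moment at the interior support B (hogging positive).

Insert a hinge at B; M_B is the redundant, and each span becomes simply supported.
End slopes at the hinge B, treating each span as simply supported:
  span AB: point load 66 at a = 2.25: Pab(L + a)/(6LEI) = 208.8/EI
  span BC: point load 60.5 at a = 2.8: Pab(L + b)/(6LEI) = 44.04/EI
  span BC: point load 87.4 at a = 3.33: Pab(L + b)/(6LEI) = 37.94/EI
  relative rotation θ_0 = (208.8 + 81.99)/EI = 290.8/EI
A unit hogging moment at B produces rotation L₁/(3EI) + L₂/(3EI) = 4.333/EI.
Compatibility: M_B·(L₁+L₂)/(3EI) = θ_0, giving M_B = 67.11 kN·m (hogging).

M_B = 67.11 kN·m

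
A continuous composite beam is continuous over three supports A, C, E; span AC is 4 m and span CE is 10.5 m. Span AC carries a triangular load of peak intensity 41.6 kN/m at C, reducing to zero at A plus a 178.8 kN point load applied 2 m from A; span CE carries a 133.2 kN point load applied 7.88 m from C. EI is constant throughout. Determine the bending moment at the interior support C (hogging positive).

M_C = 167.7 kN·m

Take M_C as the redundant. Released structure: two simple spans AC and CE with a hinge at C.
End slopes at the hinge C, treating each span as simply supported:
  span AC: triangular load, peak 41.6: w₀L³/(45EI) = 59.16/EI
  span AC: point load 178.8 at a = 2: Pab(L + a)/(6LEI) = 178.8/EI
  span CE: point load 133.2 at a = 7.88: Pab(L + b)/(6LEI) = 572.7/EI
  relative rotation θ_0 = (238 + 572.7)/EI = 810.7/EI
A unit hogging moment at C produces rotation L₁/(3EI) + L₂/(3EI) = 4.833/EI.
Compatibility: M_C·(L₁+L₂)/(3EI) = θ_0, giving M_C = 167.7 kN·m (hogging).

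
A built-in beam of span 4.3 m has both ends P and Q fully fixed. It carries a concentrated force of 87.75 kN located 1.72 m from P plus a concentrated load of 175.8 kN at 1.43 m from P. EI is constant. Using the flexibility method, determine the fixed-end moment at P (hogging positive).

Release both end moments; the primary structure is a simply-supported span PQ with redundants M_P and M_Q.
On the primary (simply-supported) span, the end slopes from the loading are:
  at P: point load 87.75 at a = 1.72: Pab(L + b)/(6LEI) = 103.8/EI
  at Q: point load 87.75 at a = 1.72: Pab(L + a)/(6LEI) = 90.86/EI
  at P: point load 175.8 at a = 1.43: Pab(L + b)/(6LEI) = 200.5/EI
  at Q: point load 175.8 at a = 1.43: Pab(L + a)/(6LEI) = 160.2/EI
  θ_P0 = 304.3/EI,  θ_Q0 = 251.1/EI
Flexibility coefficients: a unit moment at one end gives L/(3EI) there and L/(6EI) at the far end, so f₁₁ = f₂₂ = 1.433/EI and f₁₂ = f₂₁ = 0.7167/EI.
Compatibility — zero rotation at each built-in end:
  1.433 M_P + 0.7167 M_Q = 304.3
  0.7167 M_P + 1.433 M_Q = 251.1
Solving the pair gives M_P = 166.3 kN·m and M_Q = 92.02 kN·m (hogging).

M_P = 166.3 kN·m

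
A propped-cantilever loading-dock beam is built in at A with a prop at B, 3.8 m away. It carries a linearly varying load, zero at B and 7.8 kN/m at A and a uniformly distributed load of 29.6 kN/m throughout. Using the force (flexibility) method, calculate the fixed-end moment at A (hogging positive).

Release the roller at B. Primary structure: cantilever fixed at A.
Deflection at B on the released cantilever, summing each load's contribution:
  triangular load, peak 7.8 at the fixed end: w₀L⁴/(30EI) = 54.21/EI
  UDL 29.6: wL⁴/(8EI) = 771.5/EI
  δ_0 = 825.7/EI
Flexibility coefficient — unit upward force at B: δ_{BB} = L³/(3EI) = 18.29/EI.
Compatibility at B: δ_0 − R_B·δ_{BB} = 0, so R_B = 825.7/18.29 = 45.14 kN.
Moment equilibrium about A: M_A = Σ(load moments about A) − R_B·L = 232.5 − 45.14×3.8 = 60.94 kN·m.

M_A = 60.94 kN·m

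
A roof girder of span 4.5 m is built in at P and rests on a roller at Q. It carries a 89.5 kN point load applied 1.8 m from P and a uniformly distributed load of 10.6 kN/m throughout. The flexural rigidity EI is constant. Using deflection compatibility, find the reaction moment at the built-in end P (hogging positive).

Release the roller at Q. Primary structure: cantilever fixed at P.
Downward deflection at the released point Q due to the loads:
  point load 89.5 at a = 1.8: Pa²(3L − a)/(6EI) = 565.5/EI
  UDL 10.6: wL⁴/(8EI) = 543.3/EI
  δ_0 = 1109/EI
Tip deflection under a unit load at Q: L³/(3EI) = 30.38/EI.
The prop prevents deflection at Q: R_Q = δ_0/δ_{QQ} = 1109/30.38 = 36.5 kN.
Moment equilibrium about P: M_P = Σ(load moments about P) − R_Q·L = 268.4 − 36.5×4.5 = 104.2 kN·m.

M_P = 104.2 kN·m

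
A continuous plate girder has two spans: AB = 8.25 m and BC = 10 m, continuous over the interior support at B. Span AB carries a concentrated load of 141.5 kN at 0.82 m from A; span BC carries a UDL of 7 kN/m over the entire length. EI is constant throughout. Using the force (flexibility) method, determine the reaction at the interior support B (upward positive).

R_B = 65.41 kN

Take M_B as the redundant. Released structure: two simple spans AB and BC with a hinge at B.
End slopes at the hinge B, treating each span as simply supported:
  span AB: point load 141.5 at a = 0.82: Pab(L + a)/(6LEI) = 158/EI
  span BC: UDL 7: wL³/(24EI) = 291.7/EI
  relative rotation θ_0 = (158 + 291.7)/EI = 449.6/EI
A unit hogging moment at B produces rotation L₁/(3EI) + L₂/(3EI) = 6.083/EI.
Compatibility: M_B·(L₁+L₂)/(3EI) = θ_0, giving M_B = 73.91 kN·m (hogging).
Span AB, ΣM about A with M_B applied at B: R_B^{AB}·8.25 = 116 + 73.91, so R_B^{AB} = 23.02 kN and R_A = 141.5 − 23.02 = 118.5 kN.
Span BC, ΣM about C: R_B^{BC}·10 = 350 + 73.91, so R_B^{BC} = 42.39 kN and R_C = 70 − 42.39 = 27.61 kN.
R_B = 23.02 + 42.39 = 65.41 kN.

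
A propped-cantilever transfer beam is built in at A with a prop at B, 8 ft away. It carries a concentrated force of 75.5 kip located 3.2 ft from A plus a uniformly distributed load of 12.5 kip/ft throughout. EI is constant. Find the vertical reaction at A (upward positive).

R_A = 122.3 kip

Release the roller at B. Primary structure: cantilever fixed at A.
Downward deflection at the released point B due to the loads:
  point load 75.5 at a = 3.2: Pa²(3L − a)/(6EI) = 2680/EI
  UDL 12.5: wL⁴/(8EI) = 6400/EI
  δ_0 = 9080/EI
Flexibility coefficient — unit upward force at B: δ_{BB} = L³/(3EI) = 170.7/EI.
The prop prevents deflection at B: R_B = δ_0/δ_{BB} = 9080/170.7 = 53.2 kip.
Vertical equilibrium: R_A = ΣP − R_B = 175.5 − 53.2 = 122.3 kip.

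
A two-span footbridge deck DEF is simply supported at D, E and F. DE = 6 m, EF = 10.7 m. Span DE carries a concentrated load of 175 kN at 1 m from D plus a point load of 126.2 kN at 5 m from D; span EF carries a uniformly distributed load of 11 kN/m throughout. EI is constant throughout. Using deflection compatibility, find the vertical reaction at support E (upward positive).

Take M_E as the redundant. Released structure: two simple spans DE and EF with a hinge at E.
Discontinuity in slope at E on the released structure — sum the simple-span end rotations:
  span DE: point load 175 at a = 1: Pab(L + a)/(6LEI) = 170.1/EI
  span DE: point load 126.2 at a = 5: Pab(L + a)/(6LEI) = 192.8/EI
  span EF: UDL 11: wL³/(24EI) = 561.5/EI
  relative rotation θ_0 = (362.9 + 561.5)/EI = 924.4/EI
A unit hogging moment at E produces rotation L₁/(3EI) + L₂/(3EI) = 5.567/EI.
Slope continuity at E: θ_0 = M_E·5.567/EI, so M_E = 924.4/5.567 = 166.1 kN·m (hogging).
Span DE, ΣM about D with M_E applied at E: R_E^{DE}·6 = 806 + 166.1, so R_E^{DE} = 162 kN and R_D = 301.2 − 162 = 139.2 kN.
Span EF, ΣM about F: R_E^{EF}·10.7 = 629.7 + 166.1, so R_E^{EF} = 74.37 kN and R_F = 117.7 − 74.37 = 43.33 kN.
R_E = 162 + 74.37 = 236.4 kN.

R_E = 236.4 kN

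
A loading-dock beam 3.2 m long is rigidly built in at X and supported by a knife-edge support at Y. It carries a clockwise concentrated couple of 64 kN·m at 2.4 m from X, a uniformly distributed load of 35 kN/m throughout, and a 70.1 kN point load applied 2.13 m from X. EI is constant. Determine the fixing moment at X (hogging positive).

Release the roller at Y. Primary structure: cantilever fixed at X.
Free-end deflection of the primary structure under the applied loading (downward +):
  clockwise couple 64 at a = 2.4: M₀a(2L − a)/(2EI) = 307.2/EI
  UDL 35: wL⁴/(8EI) = 458.8/EI
  point load 70.1 at a = 2.13: Pa²(3L − a)/(6EI) = 396/EI
  δ_0 = 1162/EI
Flexibility coefficient — unit upward force at Y: δ_{YY} = L³/(3EI) = 10.92/EI.
The prop prevents deflection at Y: R_Y = δ_0/δ_{YY} = 1162/10.92 = 106.4 kN.
Moment equilibrium about X: M_X = Σ(load moments about X) − R_Y·L = 392.5 − 106.4×3.2 = 52.11 kN·m.

M_X = 52.11 kN·m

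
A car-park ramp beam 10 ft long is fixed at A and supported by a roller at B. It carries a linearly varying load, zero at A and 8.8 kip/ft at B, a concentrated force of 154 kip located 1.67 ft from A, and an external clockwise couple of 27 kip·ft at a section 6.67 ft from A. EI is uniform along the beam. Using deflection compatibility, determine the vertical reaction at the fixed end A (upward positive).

Choose R_B as the redundant. The primary structure is the cantilever fixed at A.
Free-end deflection of the primary structure under the applied loading (downward +):
  triangular load, peak 8.8 at the free end: 11w₀L⁴/(120EI) = 8067/EI
  point load 154 at a = 1.67: Pa²(3L − a)/(6EI) = 2028/EI
  clockwise couple 27 at a = 6.67: M₀a(2L − a)/(2EI) = 1200/EI
  δ_0 = 11295/EI
Tip deflection under a unit load at B: L³/(3EI) = 333.3/EI.
Compatibility at B: δ_0 − R_B·δ_{BB} = 0, so R_B = 11295/333.3 = 33.88 kip.
Vertical equilibrium: R_A = ΣP − R_B = 198 − 33.88 = 164.1 kip.

R_A = 164.1 kip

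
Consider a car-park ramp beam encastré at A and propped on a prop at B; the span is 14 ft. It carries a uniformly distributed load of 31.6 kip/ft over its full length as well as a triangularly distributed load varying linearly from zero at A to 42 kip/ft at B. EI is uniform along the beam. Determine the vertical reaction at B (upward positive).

R_B = 327.6 kip

Take the reaction at B as the redundant and release it; the primary structure is a cantilever fixed at A.
Deflection at B on the released cantilever, summing each load's contribution:
  UDL 31.6: wL⁴/(8EI) = 151743/EI
  triangular load, peak 42 at the free end: 11w₀L⁴/(120EI) = 147902/EI
  δ_0 = 299645/EI
Flexibility coefficient — unit upward force at B: δ_{BB} = L³/(3EI) = 914.7/EI.
Compatibility at B: δ_0 − R_B·δ_{BB} = 0, so R_B = 299645/914.7 = 327.6 kip.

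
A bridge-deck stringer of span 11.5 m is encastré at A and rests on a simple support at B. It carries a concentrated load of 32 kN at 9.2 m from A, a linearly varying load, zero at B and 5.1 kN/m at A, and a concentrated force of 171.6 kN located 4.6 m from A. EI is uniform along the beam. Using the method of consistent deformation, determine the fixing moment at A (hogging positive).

M_A = 459.2 kN·m

Release the roller at B. Primary structure: cantilever fixed at A.
Downward deflection at the released point B due to the loads:
  point load 32 at a = 9.2: Pa²(3L − a)/(6EI) = 11421/EI
  triangular load, peak 5.1 at the fixed end: w₀L⁴/(30EI) = 2973/EI
  point load 171.6 at a = 4.6: Pa²(3L − a)/(6EI) = 18095/EI
  δ_0 = 32489/EI
Flexibility coefficient — unit upward force at B: δ_{BB} = L³/(3EI) = 507/EI.
The prop prevents deflection at B: R_B = δ_0/δ_{BB} = 32489/507 = 64.09 kN.
Moment equilibrium about A: M_A = Σ(load moments about A) − R_B·L = 1196 − 64.09×11.5 = 459.2 kN·m.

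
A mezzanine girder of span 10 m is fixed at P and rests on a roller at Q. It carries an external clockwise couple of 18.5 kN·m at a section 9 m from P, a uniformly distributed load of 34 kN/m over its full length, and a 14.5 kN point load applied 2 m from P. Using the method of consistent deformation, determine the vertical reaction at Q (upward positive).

R_Q = 131.1 kN

Take the reaction at Q as the redundant and release it; the primary structure is a cantilever fixed at P.
Primary-structure tip deflection at Q by superposition:
  clockwise couple 18.5 at a = 9: M₀a(2L − a)/(2EI) = 915.8/EI
  UDL 34: wL⁴/(8EI) = 42500/EI
  point load 14.5 at a = 2: Pa²(3L − a)/(6EI) = 270.7/EI
  δ_0 = 43686/EI
Flexibility coefficient — unit upward force at Q: δ_{QQ} = L³/(3EI) = 333.3/EI.
The prop prevents deflection at Q: R_Q = δ_0/δ_{QQ} = 43686/333.3 = 131.1 kN.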